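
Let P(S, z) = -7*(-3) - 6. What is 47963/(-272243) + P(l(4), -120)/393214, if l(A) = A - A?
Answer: -18855639437/107049759002 ≈ -0.17614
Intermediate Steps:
l(A) = 0
P(S, z) = 15 (P(S, z) = 21 - 6 = 15)
47963/(-272243) + P(l(4), -120)/393214 = 47963/(-272243) + 15/393214 = 47963*(-1/272243) + 15*(1/393214) = -47963/272243 + 15/393214 = -18855639437/107049759002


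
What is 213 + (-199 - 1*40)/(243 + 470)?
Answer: 151630/713 ≈ 212.66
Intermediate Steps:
213 + (-199 - 1*40)/(243 + 470) = 213 + (-199 - 40)/713 = 213 + (1/713)*(-239) = 213 - 239/713 = 151630/713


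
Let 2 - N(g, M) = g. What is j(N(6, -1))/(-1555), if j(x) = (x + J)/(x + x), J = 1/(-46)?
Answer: -37/114448 ≈ -0.00032329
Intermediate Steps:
J = -1/46 ≈ -0.021739
N(g, M) = 2 - g
j(x) = (-1/46 + x)/(2*x) (j(x) = (x - 1/46)/(x + x) = (-1/46 + x)/((2*x)) = (-1/46 + x)*(1/(2*x)) = (-1/46 + x)/(2*x))
j(N(6, -1))/(-1555) = ((-1 + 46*(2 - 1*6))/(92*(2 - 1*6)))/(-1555) = ((-1 + 46*(2 - 6))/(92*(2 - 6)))*(-1/1555) = ((1/92)*(-1 + 46*(-4))/(-4))*(-1/1555) = ((1/92)*(-¼)*(-1 - 184))*(-1/1555) = ((1/92)*(-¼)*(-185))*(-1/1555) = (185/368)*(-1/1555) = -37/114448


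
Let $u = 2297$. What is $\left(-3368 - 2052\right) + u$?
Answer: $-3123$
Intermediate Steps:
$\left(-3368 - 2052\right) + u = \left(-3368 - 2052\right) + 2297 = -5420 + 2297 = -3123$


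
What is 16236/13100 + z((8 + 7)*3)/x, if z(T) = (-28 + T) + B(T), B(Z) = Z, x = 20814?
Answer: 42343538/34082925 ≈ 1.2424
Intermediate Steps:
z(T) = -28 + 2*T (z(T) = (-28 + T) + T = -28 + 2*T)
16236/13100 + z((8 + 7)*3)/x = 16236/13100 + (-28 + 2*((8 + 7)*3))/20814 = 16236*(1/13100) + (-28 + 2*(15*3))*(1/20814) = 4059/3275 + (-28 + 2*45)*(1/20814) = 4059/3275 + (-28 + 90)*(1/20814) = 4059/3275 + 62*(1/20814) = 4059/3275 + 31/10407 = 42343538/34082925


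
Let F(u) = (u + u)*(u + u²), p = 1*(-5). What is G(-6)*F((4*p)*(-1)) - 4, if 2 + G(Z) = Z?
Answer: -134404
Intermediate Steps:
p = -5
G(Z) = -2 + Z
F(u) = 2*u*(u + u²) (F(u) = (2*u)*(u + u²) = 2*u*(u + u²))
G(-6)*F((4*p)*(-1)) - 4 = (-2 - 6)*(2*((4*(-5))*(-1))²*(1 + (4*(-5))*(-1))) - 4 = -16*(-20*(-1))²*(1 - 20*(-1)) - 4 = -16*20²*(1 + 20) - 4 = -16*400*21 - 4 = -8*16800 - 4 = -134400 - 4 = -134404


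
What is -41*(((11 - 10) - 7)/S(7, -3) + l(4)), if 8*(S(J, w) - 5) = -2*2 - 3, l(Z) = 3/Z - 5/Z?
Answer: 1763/22 ≈ 80.136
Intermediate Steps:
l(Z) = -2/Z
S(J, w) = 33/8 (S(J, w) = 5 + (-2*2 - 3)/8 = 5 + (-4 - 3)/8 = 5 + (⅛)*(-7) = 5 - 7/8 = 33/8)
-41*(((11 - 10) - 7)/S(7, -3) + l(4)) = -41*(((11 - 10) - 7)/(33/8) - 2/4) = -41*((1 - 7)*(8/33) - 2*¼) = -41*(-6*8/33 - ½) = -41*(-16/11 - ½) = -41*(-43/22) = 1763/22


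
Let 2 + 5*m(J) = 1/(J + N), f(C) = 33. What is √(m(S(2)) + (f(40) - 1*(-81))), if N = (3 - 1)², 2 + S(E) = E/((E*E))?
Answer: 7*√58/5 ≈ 10.662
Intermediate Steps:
S(E) = -2 + 1/E (S(E) = -2 + E/((E*E)) = -2 + E/(E²) = -2 + E/E² = -2 + 1/E)
N = 4 (N = 2² = 4)
m(J) = -⅖ + 1/(5*(4 + J)) (m(J) = -⅖ + 1/(5*(J + 4)) = -⅖ + 1/(5*(4 + J)))
√(m(S(2)) + (f(40) - 1*(-81))) = √((-7 - 2*(-2 + 1/2))/(5*(4 + (-2 + 1/2))) + (33 - 1*(-81))) = √((-7 - 2*(-2 + ½))/(5*(4 + (-2 + ½))) + (33 + 81)) = √((-7 - 2*(-3/2))/(5*(4 - 3/2)) + 114) = √((-7 + 3)/(5*(5/2)) + 114) = √((⅕)*(⅖)*(-4) + 114) = √(-8/25 + 114) = √(2842/25) = 7*√58/5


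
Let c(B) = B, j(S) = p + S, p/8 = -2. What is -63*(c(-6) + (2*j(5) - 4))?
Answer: 2016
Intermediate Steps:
p = -16 (p = 8*(-2) = -16)
j(S) = -16 + S
-63*(c(-6) + (2*j(5) - 4)) = -63*(-6 + (2*(-16 + 5) - 4)) = -63*(-6 + (2*(-11) - 4)) = -63*(-6 + (-22 - 4)) = -63*(-6 - 26) = -63*(-32) = 2016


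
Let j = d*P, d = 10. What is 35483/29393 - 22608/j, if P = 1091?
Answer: -19814101/22905545 ≈ -0.86504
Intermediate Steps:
j = 10910 (j = 10*1091 = 10910)
35483/29393 - 22608/j = 35483/29393 - 22608/10910 = 35483*(1/29393) - 22608*1/10910 = 5069/4199 - 11304/5455 = -19814101/22905545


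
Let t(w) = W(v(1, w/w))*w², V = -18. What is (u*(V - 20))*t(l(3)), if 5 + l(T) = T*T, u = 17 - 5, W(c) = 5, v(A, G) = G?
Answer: -36480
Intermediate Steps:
u = 12
l(T) = -5 + T² (l(T) = -5 + T*T = -5 + T²)
t(w) = 5*w²
(u*(V - 20))*t(l(3)) = (12*(-18 - 20))*(5*(-5 + 3²)²) = (12*(-38))*(5*(-5 + 9)²) = -2280*4² = -2280*16 = -456*80 = -36480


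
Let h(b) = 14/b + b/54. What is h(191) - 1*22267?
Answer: -229624601/10314 ≈ -22263.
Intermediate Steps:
h(b) = 14/b + b/54 (h(b) = 14/b + b*(1/54) = 14/b + b/54)
h(191) - 1*22267 = (14/191 + (1/54)*191) - 1*22267 = (14*(1/191) + 191/54) - 22267 = (14/191 + 191/54) - 22267 = 37237/10314 - 22267 = -229624601/10314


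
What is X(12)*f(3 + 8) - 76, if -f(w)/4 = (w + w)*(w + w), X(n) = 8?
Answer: -15564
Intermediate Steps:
f(w) = -16*w² (f(w) = -4*(w + w)*(w + w) = -4*2*w*2*w = -16*w²)
X(12)*f(3 + 8) - 76 = 8*(-16*(3 + 8)²) - 76 = 8*(-16*11²) - 76 = 8*(-16*121) - 76 = 8*(-1936) - 76 = -15488 - 76 = -15564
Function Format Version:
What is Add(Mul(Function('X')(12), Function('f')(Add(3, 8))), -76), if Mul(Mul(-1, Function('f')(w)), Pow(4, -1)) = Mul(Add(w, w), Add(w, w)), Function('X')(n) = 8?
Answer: -15564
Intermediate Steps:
Function('f')(w) = Mul(-16, Pow(w, 2)) (Function('f')(w) = Mul(-4, Mul(Add(w, w), Add(w, w))) = Mul(-4, Mul(Mul(2, w), Mul(2, w))) = Mul(-4, Mul(4, Pow(w, 2))) = Mul(-16, Pow(w, 2)))
Add(Mul(Function('X')(12), Function('f')(Add(3, 8))), -76) = Add(Mul(8, Mul(-16, Pow(Add(3, 8), 2))), -76) = Add(Mul(8, Mul(-16, Pow(11, 2))), -76) = Add(Mul(8, Mul(-16, 121)), -76) = Add(Mul(8, -1936), -76) = Add(-15488, -76) = -15564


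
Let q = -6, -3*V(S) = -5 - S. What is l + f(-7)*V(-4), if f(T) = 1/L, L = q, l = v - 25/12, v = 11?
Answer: 319/36 ≈ 8.8611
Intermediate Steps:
V(S) = 5/3 + S/3 (V(S) = -(-5 - S)/3 = 5/3 + S/3)
l = 107/12 (l = 11 - 25/12 = 107/12 ≈ 8.9167)
L = -6
f(T) = -1/6 (f(T) = 1/(-6) = -1/6)
l + f(-7)*V(-4) = 107/12 - (5/3 + (1/3)*(-4))/6 = 107/12 - (5/3 - 4/3)/6 = 107/12 - 1/6*1/3 = 107/12 - 1/18 = 319/36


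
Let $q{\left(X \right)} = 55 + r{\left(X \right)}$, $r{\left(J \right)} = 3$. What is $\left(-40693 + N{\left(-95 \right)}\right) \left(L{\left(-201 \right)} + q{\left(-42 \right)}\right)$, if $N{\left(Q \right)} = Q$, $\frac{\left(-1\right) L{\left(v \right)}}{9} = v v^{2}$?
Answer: $-2981010027996$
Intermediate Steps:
$L{\left(v \right)} = - 9 v^{3}$ ($L{\left(v \right)} = - 9 v v^{2} = - 9 v^{3}$)
$q{\left(X \right)} = 58$ ($q{\left(X \right)} = 55 + 3 = 58$)
$\left(-40693 + N{\left(-95 \right)}\right) \left(L{\left(-201 \right)} + q{\left(-42 \right)}\right) = \left(-40693 - 95\right) \left(- 9 \left(-201\right)^{3} + 58\right) = - 40788 \left(\left(-9\right) \left(-8120601\right) + 58\right) = - 40788 \left(73085409 + 58\right) = \left(-40788\right) 73085467 = -2981010027996$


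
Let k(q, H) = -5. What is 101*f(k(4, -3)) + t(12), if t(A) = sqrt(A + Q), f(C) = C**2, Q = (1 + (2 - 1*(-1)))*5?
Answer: 2525 + 4*sqrt(2) ≈ 2530.7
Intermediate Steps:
Q = 20 (Q = (1 + (2 + 1))*5 = (1 + 3)*5 = 4*5 = 20)
t(A) = sqrt(20 + A) (t(A) = sqrt(A + 20) = sqrt(20 + A))
101*f(k(4, -3)) + t(12) = 101*(-5)**2 + sqrt(20 + 12) = 101*25 + sqrt(32) = 2525 + 4*sqrt(2)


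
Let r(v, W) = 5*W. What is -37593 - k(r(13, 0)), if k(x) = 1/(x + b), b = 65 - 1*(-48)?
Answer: -4248010/113 ≈ -37593.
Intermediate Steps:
b = 113 (b = 65 + 48 = 113)
k(x) = 1/(113 + x) (k(x) = 1/(x + 113) = 1/(113 + x))
-37593 - k(r(13, 0)) = -37593 - 1/(113 + 5*0) = -37593 - 1/(113 + 0) = -37593 - 1/113 = -4248010/113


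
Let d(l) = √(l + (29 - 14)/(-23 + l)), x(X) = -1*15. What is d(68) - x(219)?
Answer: 15 + √615/3 ≈ 23.266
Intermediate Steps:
x(X) = -15
d(l) = √(l + 15/(-23 + l))
d(68) - x(219) = √((15 + 68*(-23 + 68))/(-23 + 68)) - 1*(-15) = √((15 + 68*45)/45) + 15 = √((15 + 3060)/45) + 15 = √((1/45)*3075) + 15 = √(205/3) + 15 = √615/3 + 15 = 15 + √615/3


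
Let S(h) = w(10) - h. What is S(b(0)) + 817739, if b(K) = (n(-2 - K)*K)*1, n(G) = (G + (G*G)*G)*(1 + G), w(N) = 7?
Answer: 817746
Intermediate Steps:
n(G) = (1 + G)*(G + G³) (n(G) = (G + G²*G)*(1 + G) = (G + G³)*(1 + G) = (1 + G)*(G + G³))
b(K) = K*(-2 - K)*(-1 + (-2 - K)² + (-2 - K)³ - K) (b(K) = (((-2 - K)*(1 + (-2 - K) + (-2 - K)² + (-2 - K)³))*K)*1 = (((-2 - K)*(-1 + (-2 - K)² + (-2 - K)³ - K))*K)*1 = (K*(-2 - K)*(-1 + (-2 - K)² + (-2 - K)³ - K))*1 = K*(-2 - K)*(-1 + (-2 - K)² + (-2 - K)³ - K))
S(h) = 7 - h
S(b(0)) + 817739 = (7 - 0*(2 + 0)*(1 + 0 + (2 + 0)³ - (2 + 0)²)) + 817739 = (7 - 0*2*(1 + 0 + 2³ - 1*2²)) + 817739 = (7 - 0*2*(1 + 0 + 8 - 1*4)) + 817739 = (7 - 0*2*(1 + 0 + 8 - 4)) + 817739 = (7 - 0*2*5) + 817739 = (7 - 1*0) + 817739 = (7 + 0) + 817739 = 7 + 817739 = 817746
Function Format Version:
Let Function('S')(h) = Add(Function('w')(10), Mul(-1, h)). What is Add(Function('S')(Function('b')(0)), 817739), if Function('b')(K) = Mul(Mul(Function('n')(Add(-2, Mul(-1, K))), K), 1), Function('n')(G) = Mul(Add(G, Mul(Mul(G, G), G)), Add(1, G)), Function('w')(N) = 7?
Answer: 817746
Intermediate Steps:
Function('n')(G) = Mul(Add(1, G), Add(G, Pow(G, 3))) (Function('n')(G) = Mul(Add(G, Mul(Pow(G, 2), G)), Add(1, G)) = Mul(Add(G, Pow(G, 3)), Add(1, G)) = Mul(Add(1, G), Add(G, Pow(G, 3))))
Function('b')(K) = Mul(K, Add(-2, Mul(-1, K)), Add(-1, Pow(Add(-2, Mul(-1, K)), 2), Pow(Add(-2, Mul(-1, K)), 3), Mul(-1, K))) (Function('b')(K) = Mul(Mul(Mul(Add(-2, Mul(-1, K)), Add(1, Add(-2, Mul(-1, K)), Pow(Add(-2, Mul(-1, K)), 2), Pow(Add(-2, Mul(-1, K)), 3))), K), 1) = Mul(Mul(Mul(Add(-2, Mul(-1, K)), Add(-1, Pow(Add(-2, Mul(-1, K)), 2), Pow(Add(-2, Mul(-1, K)), 3), Mul(-1, K))), K), 1) = Mul(Mul(K, Add(-2, Mul(-1, K)), Add(-1, Pow(Add(-2, Mul(-1, K)), 2), Pow(Add(-2, Mul(-1, K)), 3), Mul(-1, K))), 1) = Mul(K, Add(-2, Mul(-1, K)), Add(-1, Pow(Add(-2, Mul(-1, K)), 2), Pow(Add(-2, Mul(-1, K)), 3), Mul(-1, K))))
Function('S')(h) = Add(7, Mul(-1, h))
Add(Function('S')(Function('b')(0)), 817739) = Add(Add(7, Mul(-1, Mul(0, Add(2, 0), Add(1, 0, Pow(Add(2, 0), 3), Mul(-1, Pow(Add(2, 0), 2)))))), 817739) = Add(Add(7, Mul(-1, Mul(0, 2, Add(1, 0, Pow(2, 3), Mul(-1, Pow(2, 2)))))), 817739) = Add(Add(7, Mul(-1, Mul(0, 2, Add(1, 0, 8, Mul(-1, 4))))), 817739) = Add(Add(7, Mul(-1, Mul(0, 2, Add(1, 0, 8, -4)))), 817739) = Add(Add(7, Mul(-1, Mul(0, 2, 5))), 817739) = Add(Add(7, Mul(-1, 0)), 817739) = Add(Add(7, 0), 817739) = Add(7, 817739) = 817746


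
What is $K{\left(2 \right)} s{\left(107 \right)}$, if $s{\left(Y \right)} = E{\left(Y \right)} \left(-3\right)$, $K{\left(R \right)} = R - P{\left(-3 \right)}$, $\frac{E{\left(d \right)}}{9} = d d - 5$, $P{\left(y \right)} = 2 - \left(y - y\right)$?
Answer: $0$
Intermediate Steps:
$P{\left(y \right)} = 2$ ($P{\left(y \right)} = 2 - 0 = 2 + 0 = 2$)
$E{\left(d \right)} = -45 + 9 d^{2}$ ($E{\left(d \right)} = 9 \left(d d - 5\right) = 9 \left(d^{2} - 5\right) = 9 \left(-5 + d^{2}\right) = -45 + 9 d^{2}$)
$K{\left(R \right)} = -2 + R$ ($K{\left(R \right)} = R - 2 = -2 + R$)
$s{\left(Y \right)} = 135 - 27 Y^{2}$ ($s{\left(Y \right)} = \left(-45 + 9 Y^{2}\right) \left(-3\right) = 135 - 27 Y^{2}$)
$K{\left(2 \right)} s{\left(107 \right)} = \left(-2 + 2\right) \left(135 - 27 \cdot 107^{2}\right) = 0 \left(135 - 309123\right) = 0 \left(-308988\right) = 0$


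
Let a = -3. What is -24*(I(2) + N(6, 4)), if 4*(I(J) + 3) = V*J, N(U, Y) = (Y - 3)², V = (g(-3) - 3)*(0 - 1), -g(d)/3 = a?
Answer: 120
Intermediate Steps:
g(d) = 9 (g(d) = -3*(-3) = 9)
V = -6 (V = (9 - 3)*(0 - 1) = 6*(-1) = -6)
N(U, Y) = (-3 + Y)²
I(J) = -3 - 3*J/2 (I(J) = -3 + (-6*J)/4 = -3 - 3*J/2)
-24*(I(2) + N(6, 4)) = -24*((-3 - 3/2*2) + (-3 + 4)²) = -24*((-3 - 3) + 1²) = -24*(-6 + 1) = -24*(-5) = 120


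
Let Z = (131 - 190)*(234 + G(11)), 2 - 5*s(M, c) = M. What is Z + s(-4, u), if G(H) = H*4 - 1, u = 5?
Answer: -81709/5 ≈ -16342.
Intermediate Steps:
s(M, c) = ⅖ - M/5
G(H) = -1 + 4*H (G(H) = 4*H - 1 = -1 + 4*H)
Z = -16343 (Z = (131 - 190)*(234 + (-1 + 4*11)) = -59*(234 + (-1 + 44)) = -59*(234 + 43) = -59*277 = -16343)
Z + s(-4, u) = -16343 + (⅖ - ⅕*(-4)) = -16343 + (⅖ + ⅘) = -16343 + 6/5 = -81709/5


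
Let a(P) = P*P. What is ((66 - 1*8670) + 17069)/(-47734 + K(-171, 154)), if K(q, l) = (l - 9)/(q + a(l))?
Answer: -39861685/224779377 ≈ -0.17734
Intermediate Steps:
a(P) = P²
K(q, l) = (-9 + l)/(q + l²) (K(q, l) = (l - 9)/(q + l²) = (-9 + l)/(q + l²))
((66 - 1*8670) + 17069)/(-47734 + K(-171, 154)) = ((66 - 1*8670) + 17069)/(-47734 + (-9 + 154)/(-171 + 154²)) = ((66 - 8670) + 17069)/(-47734 + 145/(-171 + 23716)) = (-8604 + 17069)/(-47734 + 145/23545) = 8465/(-47734 + (1/23545)*145) = 8465/(-47734 + 29/4709) = 8465/(-224779377/4709) = 8465*(-4709/224779377) = -39861685/224779377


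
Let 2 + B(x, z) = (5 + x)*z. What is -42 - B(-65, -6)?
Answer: -400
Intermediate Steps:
B(x, z) = -2 + z*(5 + x) (B(x, z) = -2 + (5 + x)*z = -2 + z*(5 + x))
-42 - B(-65, -6) = -42 - (-2 + 5*(-6) - 65*(-6)) = -42 - (-2 - 30 + 390) = -42 - 1*358 = -42 - 358 = -400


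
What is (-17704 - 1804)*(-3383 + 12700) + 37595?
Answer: -181718441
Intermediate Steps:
(-17704 - 1804)*(-3383 + 12700) + 37595 = -19508*9317 + 37595 = -181756036 + 37595 = -181718441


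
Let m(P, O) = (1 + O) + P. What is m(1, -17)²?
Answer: 225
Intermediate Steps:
m(P, O) = 1 + O + P
m(1, -17)² = (1 - 17 + 1)² = (-15)² = 225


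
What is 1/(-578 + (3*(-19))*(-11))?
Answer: 1/49 ≈ 0.020408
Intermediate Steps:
1/(-578 + (3*(-19))*(-11)) = 1/(-578 - 57*(-11)) = 1/(-578 + 627) = 1/49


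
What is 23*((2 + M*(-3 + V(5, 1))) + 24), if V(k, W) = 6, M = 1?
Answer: 667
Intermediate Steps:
23*((2 + M*(-3 + V(5, 1))) + 24) = 23*((2 + 1*(-3 + 6)) + 24) = 23*((2 + 1*3) + 24) = 23*((2 + 3) + 24) = 23*(5 + 24) = 23*29 = 667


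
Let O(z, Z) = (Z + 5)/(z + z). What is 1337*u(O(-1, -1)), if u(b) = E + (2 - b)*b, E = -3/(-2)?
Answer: -17381/2 ≈ -8690.5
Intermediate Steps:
O(z, Z) = (5 + Z)/(2*z) (O(z, Z) = (5 + Z)/((2*z)) = (5 + Z)*(1/(2*z)) = (5 + Z)/(2*z))
E = 3/2 (E = -3*(-½) = 3/2 ≈ 1.5000)
u(b) = 3/2 + b*(2 - b) (u(b) = 3/2 + (2 - b)*b = 3/2 + b*(2 - b))
1337*u(O(-1, -1)) = 1337*(3/2 - ((½)*(5 - 1)/(-1))² + 2*((½)*(5 - 1)/(-1))) = 1337*(3/2 - ((½)*(-1)*4)² + 2*((½)*(-1)*4)) = 1337*(3/2 - 1*(-2)² + 2*(-2)) = 1337*(3/2 - 1*4 - 4) = 1337*(3/2 - 4 - 4) = 1337*(-13/2) = -17381/2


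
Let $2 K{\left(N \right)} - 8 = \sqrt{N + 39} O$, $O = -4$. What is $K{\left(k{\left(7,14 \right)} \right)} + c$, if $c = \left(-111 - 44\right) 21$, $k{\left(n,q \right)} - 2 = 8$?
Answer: $-3265$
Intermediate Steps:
$k{\left(n,q \right)} = 10$ ($k{\left(n,q \right)} = 2 + 8 = 10$)
$c = -3255$ ($c = \left(-155\right) 21 = -3255$)
$K{\left(N \right)} = 4 - 2 \sqrt{39 + N}$ ($K{\left(N \right)} = 4 + \frac{\sqrt{N + 39} \left(-4\right)}{2} = 4 + \frac{\sqrt{39 + N} \left(-4\right)}{2} = 4 + \frac{\left(-4\right) \sqrt{39 + N}}{2} = 4 - 2 \sqrt{39 + N}$)
$K{\left(k{\left(7,14 \right)} \right)} + c = \left(4 - 2 \sqrt{39 + 10}\right) - 3255 = \left(4 - 2 \sqrt{49}\right) - 3255 = \left(4 - 14\right) - 3255 = -10 - 3255 = -3265$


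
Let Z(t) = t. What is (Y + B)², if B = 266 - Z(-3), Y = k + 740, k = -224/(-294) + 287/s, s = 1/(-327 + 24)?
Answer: 3257938360576/441 ≈ 7.3876e+9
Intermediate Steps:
s = -1/303 (s = 1/(-303) = -1/303 ≈ -0.0033003)
k = -1826165/21 (k = -224/(-294) + 287/(-1/303) = -224*(-1/294) + 287*(-303) = 16/21 - 86961 = -1826165/21 ≈ -86960.)
Y = -1810625/21 (Y = -1826165/21 + 740 = -1810625/21 ≈ -86220.)
B = 269 (B = 266 - 1*(-3) = 266 + 3 = 269)
(Y + B)² = (-1810625/21 + 269)² = (-1804976/21)² = 3257938360576/441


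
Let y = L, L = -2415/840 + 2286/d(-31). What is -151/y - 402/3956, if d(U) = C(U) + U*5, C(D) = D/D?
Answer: 181791733/21589870 ≈ 8.4202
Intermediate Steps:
C(D) = 1
d(U) = 1 + 5*U (d(U) = 1 + U*5 = 1 + 5*U)
L = -10915/616 (L = -2415/840 + 2286/(1 + 5*(-31)) = -2415*1/840 + 2286/(1 - 155) = -23/8 + 2286/(-154) = -23/8 + 2286*(-1/154) = -23/8 - 1143/77 = -10915/616 ≈ -17.719)
y = -10915/616 ≈ -17.719
-151/y - 402/3956 = -151/(-10915/616) - 402/3956 = -151*(-616/10915) - 402*1/3956 = 93016/10915 - 201/1978 = 181791733/21589870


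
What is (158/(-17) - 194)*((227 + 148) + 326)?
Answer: -2422656/17 ≈ -1.4251e+5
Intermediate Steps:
(158/(-17) - 194)*((227 + 148) + 326) = (158*(-1/17) - 194)*(375 + 326) = (-158/17 - 194)*701 = -3456/17*701 = -2422656/17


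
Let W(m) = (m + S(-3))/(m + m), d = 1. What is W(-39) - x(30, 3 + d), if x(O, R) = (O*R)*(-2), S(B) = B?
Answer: 3127/13 ≈ 240.54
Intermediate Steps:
x(O, R) = -2*O*R
W(m) = (-3 + m)/(2*m) (W(m) = (m - 3)/(m + m) = (-3 + m)/((2*m)) = (-3 + m)*(1/(2*m)) = (-3 + m)/(2*m))
W(-39) - x(30, 3 + d) = (1/2)*(-3 - 39)/(-39) - (-2)*30*(3 + 1) = (1/2)*(-1/39)*(-42) - (-2)*30*4 = 7/13 - 1*(-240) = 7/13 + 240 = 3127/13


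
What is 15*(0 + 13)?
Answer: 195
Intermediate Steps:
15*(0 + 13) = 15*13 = 195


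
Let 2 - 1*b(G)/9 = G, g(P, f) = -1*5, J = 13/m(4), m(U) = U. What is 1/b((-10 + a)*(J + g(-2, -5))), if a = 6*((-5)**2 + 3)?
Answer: 2/5013 ≈ 0.00039896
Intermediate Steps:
J = 13/4 ≈ 3.2500
g(P, f) = -5
a = 168 (a = 6*(25 + 3) = 6*28 = 168)
b(G) = 18 - 9*G
1/b((-10 + a)*(J + g(-2, -5))) = 1/(18 - 9*(-10 + 168)*(13/4 - 5)) = 1/(18 - 1422*(-7)/4) = 1/(18 - 9*(-553/2)) = 1/(18 + 4977/2) = 1/(5013/2) = 2/5013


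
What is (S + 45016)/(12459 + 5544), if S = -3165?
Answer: 41851/18003 ≈ 2.3247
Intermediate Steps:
(S + 45016)/(12459 + 5544) = (-3165 + 45016)/(12459 + 5544) = 41851/18003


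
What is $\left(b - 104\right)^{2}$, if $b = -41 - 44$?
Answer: $35721$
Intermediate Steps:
$b = -85$ ($b = -41 - 44 = -85$)
$\left(b - 104\right)^{2} = \left(-85 - 104\right)^{2} = \left(-189\right)^{2} = 35721$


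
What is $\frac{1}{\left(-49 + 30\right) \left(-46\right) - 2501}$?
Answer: $- \frac{1}{1627} \approx -0.00061463$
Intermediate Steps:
$\frac{1}{\left(-49 + 30\right) \left(-46\right) - 2501} = \frac{1}{\left(-19\right) \left(-46\right) - 2501} = \frac{1}{874 - 2501} = \frac{1}{-1627} = - \frac{1}{1627}$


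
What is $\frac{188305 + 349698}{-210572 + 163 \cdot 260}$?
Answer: $- \frac{538003}{168192} \approx -3.1987$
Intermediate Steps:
$\frac{188305 + 349698}{-210572 + 163 \cdot 260} = \frac{538003}{-210572 + 42380} = \frac{538003}{-168192} = 538003 \left(- \frac{1}{168192}\right) = - \frac{538003}{168192}$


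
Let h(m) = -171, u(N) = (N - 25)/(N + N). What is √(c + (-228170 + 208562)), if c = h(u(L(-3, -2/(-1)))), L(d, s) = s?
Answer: I*√19779 ≈ 140.64*I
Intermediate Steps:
u(N) = (-25 + N)/(2*N) (u(N) = (-25 + N)/((2*N)) = (-25 + N)*(1/(2*N)) = (-25 + N)/(2*N))
c = -171
√(c + (-228170 + 208562)) = √(-171 + (-228170 + 208562)) = √(-171 - 19608) = √(-19779) = I*√19779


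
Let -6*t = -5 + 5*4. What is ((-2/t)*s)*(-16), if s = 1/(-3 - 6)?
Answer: 64/45 ≈ 1.4222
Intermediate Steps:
t = -5/2 (t = -(-5 + 5*4)/6 = -(-5 + 20)/6 = -⅙*15 = -5/2 ≈ -2.5000)
s = -⅑ (s = 1/(-9) = -⅑ ≈ -0.11111)
((-2/t)*s)*(-16) = (-2/(-5/2)*(-⅑))*(-16) = (-2*(-⅖)*(-⅑))*(-16) = ((⅘)*(-⅑))*(-16) = -4/45*(-16) = 64/45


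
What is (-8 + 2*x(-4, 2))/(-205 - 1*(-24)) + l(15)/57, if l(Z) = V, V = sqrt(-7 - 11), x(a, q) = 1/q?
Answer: 7/181 + I*sqrt(2)/19 ≈ 0.038674 + 0.074432*I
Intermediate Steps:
V = 3*I*sqrt(2) (V = sqrt(-18) = 3*I*sqrt(2) ≈ 4.2426*I)
l(Z) = 3*I*sqrt(2)
(-8 + 2*x(-4, 2))/(-205 - 1*(-24)) + l(15)/57 = (-8 + 2/2)/(-205 - 1*(-24)) + (3*I*sqrt(2))/57 = (-8 + 2*(1/2))/(-205 + 24) + (3*I*sqrt(2))*(1/57) = (-8 + 1)/(-181) + I*sqrt(2)/19 = -7*(-1/181) + I*sqrt(2)/19 = 7/181 + I*sqrt(2)/19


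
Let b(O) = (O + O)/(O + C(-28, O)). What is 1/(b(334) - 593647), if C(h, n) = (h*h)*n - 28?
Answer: -131081/77815842073 ≈ -1.6845e-6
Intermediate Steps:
C(h, n) = -28 + n*h**2 (C(h, n) = h**2*n - 28 = n*h**2 - 28 = -28 + n*h**2)
b(O) = 2*O/(-28 + 785*O) (b(O) = (O + O)/(O + (-28 + O*(-28)**2)) = (2*O)/(O + (-28 + O*784)) = (2*O)/(O + (-28 + 784*O)) = (2*O)/(-28 + 785*O) = 2*O/(-28 + 785*O))
1/(b(334) - 593647) = 1/(2*334/(-28 + 785*334) - 593647) = 1/(2*334/(-28 + 262190) - 593647) = 1/(2*334/262162 - 593647) = 1/(2*334*(1/262162) - 593647) = 1/(334/131081 - 593647) = 1/(-77815842073/131081) = -131081/77815842073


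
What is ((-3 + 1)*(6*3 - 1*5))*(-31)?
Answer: 806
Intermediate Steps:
((-3 + 1)*(6*3 - 1*5))*(-31) = -2*(18 - 5)*(-31) = -2*13*(-31) = -26*(-31) = 806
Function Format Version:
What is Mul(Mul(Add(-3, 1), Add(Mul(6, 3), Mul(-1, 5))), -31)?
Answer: 806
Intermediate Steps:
Mul(Mul(Add(-3, 1), Add(Mul(6, 3), Mul(-1, 5))), -31) = Mul(Mul(-2, Add(18, -5)), -31) = Mul(Mul(-2, 13), -31) = Mul(-26, -31) = 806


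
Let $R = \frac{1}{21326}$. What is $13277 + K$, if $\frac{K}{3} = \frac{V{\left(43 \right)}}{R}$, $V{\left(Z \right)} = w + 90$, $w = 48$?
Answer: $8842241$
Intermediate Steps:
$R = \frac{1}{21326} \approx 4.6891 \cdot 10^{-5}$
$V{\left(Z \right)} = 138$ ($V{\left(Z \right)} = 48 + 90 = 138$)
$K = 8828964$ ($K = 3 \cdot 138 \frac{1}{\frac{1}{21326}} = 3 \cdot 138 \cdot 21326 = 3 \cdot 2942988 = 8828964$)
$13277 + K = 13277 + 8828964 = 8842241$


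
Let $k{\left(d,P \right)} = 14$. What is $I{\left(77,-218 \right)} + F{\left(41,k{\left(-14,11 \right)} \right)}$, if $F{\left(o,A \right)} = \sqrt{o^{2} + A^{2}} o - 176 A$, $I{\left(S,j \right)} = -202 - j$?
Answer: $-2448 + 41 \sqrt{1877} \approx -671.7$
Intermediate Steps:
$F{\left(o,A \right)} = - 176 A + o \sqrt{A^{2} + o^{2}}$ ($F{\left(o,A \right)} = \sqrt{A^{2} + o^{2}} o - 176 A = o \sqrt{A^{2} + o^{2}} - 176 A = - 176 A + o \sqrt{A^{2} + o^{2}}$)
$I{\left(77,-218 \right)} + F{\left(41,k{\left(-14,11 \right)} \right)} = \left(-202 - -218\right) + \left(\left(-176\right) 14 + 41 \sqrt{14^{2} + 41^{2}}\right) = \left(-202 + 218\right) - \left(2464 - 41 \sqrt{196 + 1681}\right) = 16 - \left(2464 - 41 \sqrt{1877}\right) = -2448 + 41 \sqrt{1877}$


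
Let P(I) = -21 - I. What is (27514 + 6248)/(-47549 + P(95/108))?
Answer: -214488/302215 ≈ -0.70972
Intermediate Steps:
(27514 + 6248)/(-47549 + P(95/108)) = (27514 + 6248)/(-47549 + (-21 - 95/108)) = 33762/(-47549 + (-21 - 95/108)) = 33762/(-47549 - 2363/108) = 33762/(-5137655/108) = 33762*(-108/5137655) = -214488/302215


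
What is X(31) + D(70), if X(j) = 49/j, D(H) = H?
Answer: 2219/31 ≈ 71.581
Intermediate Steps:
X(31) + D(70) = 49/31 + 70 = 2219/31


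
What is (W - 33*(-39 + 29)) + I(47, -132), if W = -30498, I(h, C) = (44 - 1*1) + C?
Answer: -30257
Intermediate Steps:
I(h, C) = 43 + C (I(h, C) = (44 - 1) + C = 43 + C)
(W - 33*(-39 + 29)) + I(47, -132) = (-30498 - 33*(-39 + 29)) + (43 - 132) = (-30498 - 33*(-10)) - 89 = (-30498 + 330) - 89 = -30168 - 89 = -30257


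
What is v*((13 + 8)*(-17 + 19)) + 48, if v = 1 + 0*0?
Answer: 90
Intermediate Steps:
v = 1 (v = 1 + 0 = 1)
v*((13 + 8)*(-17 + 19)) + 48 = 1*((13 + 8)*(-17 + 19)) + 48 = 1*(21*2) + 48 = 1*42 + 48 = 42 + 48 = 90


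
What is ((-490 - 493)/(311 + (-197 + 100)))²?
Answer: 966289/45796 ≈ 21.100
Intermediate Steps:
((-490 - 493)/(311 + (-197 + 100)))² = (-983/(311 - 97))² = (-983/214)² = 966289/45796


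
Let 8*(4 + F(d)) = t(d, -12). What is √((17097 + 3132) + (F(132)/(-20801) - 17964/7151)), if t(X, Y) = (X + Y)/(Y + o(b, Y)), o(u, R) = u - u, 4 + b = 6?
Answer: √1790121299264368833081/297495902 ≈ 142.22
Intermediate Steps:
b = 2 (b = -4 + 6 = 2)
o(u, R) = 0
t(X, Y) = (X + Y)/Y (t(X, Y) = (X + Y)/(Y + 0) = (X + Y)/Y)
F(d) = -31/8 - d/96 (F(d) = -4 + ((d - 12)/(-12))/8 = -4 + (-(-12 + d)/12)/8 = -4 + (1 - d/12)/8 = -4 + (⅛ - d/96) = -31/8 - d/96)
√((17097 + 3132) + (F(132)/(-20801) - 17964/7151)) = √((17097 + 3132) + ((-31/8 - 1/96*132)/(-20801) - 17964/7151)) = √(20229 + ((-31/8 - 11/8)*(-1/20801) - 17964*1/7151)) = √(20229 + (-21/4*(-1/20801) - 17964/7151)) = √(20229 + (21/83204 - 17964/7151)) = √(20229 - 1494526485/594991804) = √(12034594676631/594991804) = √1790121299264368833081/297495902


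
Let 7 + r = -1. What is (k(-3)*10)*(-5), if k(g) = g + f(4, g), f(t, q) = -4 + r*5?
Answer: 2350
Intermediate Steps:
r = -8 (r = -7 - 1 = -8)
f(t, q) = -44 (f(t, q) = -4 - 8*5 = -4 - 40 = -44)
k(g) = -44 + g (k(g) = g - 44 = -44 + g)
(k(-3)*10)*(-5) = ((-44 - 3)*10)*(-5) = -47*10*(-5) = -470*(-5) = 2350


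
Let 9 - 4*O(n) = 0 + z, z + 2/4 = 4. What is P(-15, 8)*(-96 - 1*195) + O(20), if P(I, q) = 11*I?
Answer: 384131/8 ≈ 48016.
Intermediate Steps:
z = 7/2 (z = -½ + 4 = 7/2 ≈ 3.5000)
O(n) = 11/8 (O(n) = 9/4 - (0 + 7/2)/4 = 9/4 - ¼*7/2 = 9/4 - 7/8 = 11/8)
P(-15, 8)*(-96 - 1*195) + O(20) = (11*(-15))*(-96 - 1*195) + 11/8 = -165*(-96 - 195) + 11/8 = -165*(-291) + 11/8 = 48015 + 11/8 = 384131/8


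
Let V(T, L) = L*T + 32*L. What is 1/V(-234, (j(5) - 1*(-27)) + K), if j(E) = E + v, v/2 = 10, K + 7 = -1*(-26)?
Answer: -1/14342 ≈ -6.9725e-5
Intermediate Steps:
K = 19 (K = -7 - 1*(-26) = -7 + 26 = 19)
v = 20 (v = 2*10 = 20)
j(E) = 20 + E (j(E) = E + 20 = 20 + E)
V(T, L) = 32*L + L*T
1/V(-234, (j(5) - 1*(-27)) + K) = 1/((((20 + 5) - 1*(-27)) + 19)*(32 - 234)) = 1/(((25 + 27) + 19)*(-202)) = 1/((52 + 19)*(-202)) = 1/(71*(-202)) = 1/(-14342) = -1/14342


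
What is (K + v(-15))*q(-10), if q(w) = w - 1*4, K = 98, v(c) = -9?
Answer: -1246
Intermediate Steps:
q(w) = -4 + w (q(w) = w - 4 = -4 + w)
(K + v(-15))*q(-10) = (98 - 9)*(-4 - 10) = 89*(-14) = -1246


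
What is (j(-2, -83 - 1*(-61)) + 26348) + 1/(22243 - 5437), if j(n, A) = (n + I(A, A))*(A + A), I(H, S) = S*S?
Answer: 86382841/16806 ≈ 5140.0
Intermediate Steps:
I(H, S) = S²
j(n, A) = 2*A*(n + A²) (j(n, A) = (n + A²)*(A + A) = (n + A²)*(2*A) = 2*A*(n + A²))
(j(-2, -83 - 1*(-61)) + 26348) + 1/(22243 - 5437) = (2*(-83 - 1*(-61))*(-2 + (-83 - 1*(-61))²) + 26348) + 1/(22243 - 5437) = (2*(-83 + 61)*(-2 + (-83 + 61)²) + 26348) + 1/16806 = (2*(-22)*(-2 + (-22)²) + 26348) + 1/16806 = (2*(-22)*(-2 + 484) + 26348) + 1/16806 = (2*(-22)*482 + 26348) + 1/16806 = (-21208 + 26348) + 1/16806 = 5140 + 1/16806 = 86382841/16806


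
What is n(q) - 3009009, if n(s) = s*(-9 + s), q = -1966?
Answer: 873841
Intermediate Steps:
n(q) - 3009009 = -1966*(-9 - 1966) - 3009009 = -1966*(-1975) - 3009009 = 3882850 - 3009009 = 873841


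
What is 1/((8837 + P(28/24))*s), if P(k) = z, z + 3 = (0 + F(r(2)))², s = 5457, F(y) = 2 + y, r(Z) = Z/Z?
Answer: 1/48256251 ≈ 2.0723e-8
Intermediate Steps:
r(Z) = 1
z = 6 (z = -3 + (0 + (2 + 1))² = -3 + (0 + 3)² = -3 + 3² = -3 + 9 = 6)
P(k) = 6
1/((8837 + P(28/24))*s) = 1/((8837 + 6)*5457) = (1/5457)/8843 = (1/8843)*(1/5457) = 1/48256251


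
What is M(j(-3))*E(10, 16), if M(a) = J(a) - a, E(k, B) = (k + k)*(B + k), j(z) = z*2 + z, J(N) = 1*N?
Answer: 0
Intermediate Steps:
J(N) = N
j(z) = 3*z (j(z) = 2*z + z = 3*z)
E(k, B) = 2*k*(B + k) (E(k, B) = (2*k)*(B + k) = 2*k*(B + k))
M(a) = 0 (M(a) = a - a = 0)
M(j(-3))*E(10, 16) = 0*(2*10*(16 + 10)) = 0*(2*10*26) = 0*520 = 0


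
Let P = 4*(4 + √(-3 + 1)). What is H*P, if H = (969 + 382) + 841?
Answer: 35072 + 8768*I*√2 ≈ 35072.0 + 12400.0*I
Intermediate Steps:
H = 2192 (H = 1351 + 841 = 2192)
P = 16 + 4*I*√2 (P = 4*(4 + √(-2)) = 4*(4 + I*√2) = 16 + 4*I*√2 ≈ 16.0 + 5.6569*I)
H*P = 2192*(16 + 4*I*√2) = 35072 + 8768*I*√2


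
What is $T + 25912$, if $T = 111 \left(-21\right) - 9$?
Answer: $23572$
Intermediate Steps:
$T = -2340$ ($T = -2331 - 9 = -2340$)
$T + 25912 = -2340 + 25912 = 23572$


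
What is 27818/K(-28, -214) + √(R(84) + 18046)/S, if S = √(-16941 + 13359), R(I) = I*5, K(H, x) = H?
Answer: -1987/2 - I*√1837367/597 ≈ -993.5 - 2.2705*I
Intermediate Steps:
R(I) = 5*I
S = 3*I*√398 (S = √(-3582) = 3*I*√398 ≈ 59.85*I)
27818/K(-28, -214) + √(R(84) + 18046)/S = 27818/(-28) + √(5*84 + 18046)/((3*I*√398)) = 27818*(-1/28) + √(420 + 18046)*(-I*√398/1194) = -1987/2 + √18466*(-I*√398/1194) = -1987/2 - I*√1837367/597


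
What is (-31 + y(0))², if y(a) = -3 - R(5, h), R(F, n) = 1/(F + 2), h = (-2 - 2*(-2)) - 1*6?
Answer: 57121/49 ≈ 1165.7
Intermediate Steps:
h = -4 (h = (-2 + 4) - 6 = 2 - 6 = -4)
R(F, n) = 1/(2 + F)
y(a) = -22/7 (y(a) = -3 - 1/(2 + 5) = -3 - 1/7 = -3 - 1*⅐ = -3 - ⅐ = -22/7)
(-31 + y(0))² = (-31 - 22/7)² = (-239/7)² = 57121/49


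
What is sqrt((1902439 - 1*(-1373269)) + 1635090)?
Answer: sqrt(4910798) ≈ 2216.0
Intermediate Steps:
sqrt((1902439 - 1*(-1373269)) + 1635090) = sqrt((1902439 + 1373269) + 1635090) = sqrt(3275708 + 1635090) = sqrt(4910798)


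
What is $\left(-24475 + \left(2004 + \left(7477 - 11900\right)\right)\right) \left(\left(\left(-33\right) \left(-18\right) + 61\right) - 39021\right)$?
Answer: $1031815204$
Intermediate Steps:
$\left(-24475 + \left(2004 + \left(7477 - 11900\right)\right)\right) \left(\left(\left(-33\right) \left(-18\right) + 61\right) - 39021\right) = \left(-24475 + \left(2004 - 4423\right)\right) \left(\left(594 + 61\right) - 39021\right) = \left(-24475 - 2419\right) \left(655 - 39021\right) = \left(-26894\right) \left(-38366\right) = 1031815204$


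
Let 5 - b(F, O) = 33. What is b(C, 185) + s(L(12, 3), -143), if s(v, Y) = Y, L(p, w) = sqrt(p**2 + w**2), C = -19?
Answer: -171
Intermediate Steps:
b(F, O) = -28 (b(F, O) = 5 - 1*33 = 5 - 33 = -28)
b(C, 185) + s(L(12, 3), -143) = -28 - 143 = -171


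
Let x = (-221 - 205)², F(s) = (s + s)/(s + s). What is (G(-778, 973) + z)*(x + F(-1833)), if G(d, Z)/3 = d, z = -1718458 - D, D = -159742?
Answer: -283294670850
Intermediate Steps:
z = -1558716 (z = -1718458 - 1*(-159742) = -1718458 + 159742 = -1558716)
G(d, Z) = 3*d
F(s) = 1 (F(s) = (2*s)/((2*s)) = (2*s)*(1/(2*s)) = 1)
x = 181476 (x = (-426)² = 181476)
(G(-778, 973) + z)*(x + F(-1833)) = (3*(-778) - 1558716)*(181476 + 1) = (-2334 - 1558716)*181477 = -1561050*181477 = -283294670850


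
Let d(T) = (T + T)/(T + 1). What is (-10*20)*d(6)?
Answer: -2400/7 ≈ -342.86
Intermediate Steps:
d(T) = 2*T/(1 + T) (d(T) = (2*T)/(1 + T) = 2*T/(1 + T))
(-10*20)*d(6) = (-10*20)*(2*6/(1 + 6)) = -400*6/7 = -200*12/7 = -2400/7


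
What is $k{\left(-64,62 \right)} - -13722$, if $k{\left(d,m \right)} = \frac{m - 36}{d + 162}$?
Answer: $\frac{672391}{49} \approx 13722.0$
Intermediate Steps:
$k{\left(d,m \right)} = \frac{-36 + m}{162 + d}$
$k{\left(-64,62 \right)} - -13722 = \frac{-36 + 62}{162 - 64} - -13722 = \frac{1}{98} \cdot 26 + 13722 = \frac{13}{49} + 13722 = \frac{672391}{49}$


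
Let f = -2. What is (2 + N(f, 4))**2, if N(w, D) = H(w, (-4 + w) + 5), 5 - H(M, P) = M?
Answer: 81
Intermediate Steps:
H(M, P) = 5 - M
N(w, D) = 5 - w
(2 + N(f, 4))**2 = (2 + (5 - 1*(-2)))**2 = (2 + (5 + 2))**2 = (2 + 7)**2 = 9**2 = 81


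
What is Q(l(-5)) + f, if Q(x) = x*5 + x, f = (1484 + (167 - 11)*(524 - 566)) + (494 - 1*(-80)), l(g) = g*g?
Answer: -4344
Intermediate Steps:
l(g) = g²
f = -4494 (f = (1484 + 156*(-42)) + (494 + 80) = (1484 - 6552) + 574 = -5068 + 574 = -4494)
Q(x) = 6*x (Q(x) = 5*x + x = 6*x)
Q(l(-5)) + f = 6*(-5)² - 4494 = 6*25 - 4494 = 150 - 4494 = -4344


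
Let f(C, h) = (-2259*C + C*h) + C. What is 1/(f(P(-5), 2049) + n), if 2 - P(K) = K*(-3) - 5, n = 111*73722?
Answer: 1/8184814 ≈ 1.2218e-7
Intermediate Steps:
n = 8183142
P(K) = 7 + 3*K (P(K) = 2 - (K*(-3) - 5) = 2 - (-3*K - 5) = 2 - (-5 - 3*K) = 2 + (5 + 3*K) = 7 + 3*K)
f(C, h) = -2258*C + C*h
1/(f(P(-5), 2049) + n) = 1/((7 + 3*(-5))*(-2258 + 2049) + 8183142) = 1/((7 - 15)*(-209) + 8183142) = 1/(-8*(-209) + 8183142) = 1/(1672 + 8183142) = 1/8184814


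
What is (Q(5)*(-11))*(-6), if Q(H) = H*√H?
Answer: 330*√5 ≈ 737.90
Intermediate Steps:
Q(H) = H^(3/2)
(Q(5)*(-11))*(-6) = (5^(3/2)*(-11))*(-6) = ((5*√5)*(-11))*(-6) = -55*√5*(-6) = 330*√5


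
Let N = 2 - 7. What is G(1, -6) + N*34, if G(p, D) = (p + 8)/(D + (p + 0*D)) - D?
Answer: -829/5 ≈ -165.80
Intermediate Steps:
G(p, D) = -D + (8 + p)/(D + p) (G(p, D) = (8 + p)/(D + (p + 0)) - D = (8 + p)/(D + p) - D = -D + (8 + p)/(D + p))
N = -5
G(1, -6) + N*34 = (8 + 1 - 1*(-6)² - 1*(-6)*1)/(-6 + 1) - 5*34 = (8 + 1 - 1*36 + 6)/(-5) - 170 = -(8 + 1 - 36 + 6)/5 - 170 = -⅕*(-21) - 170 = 21/5 - 170 = -829/5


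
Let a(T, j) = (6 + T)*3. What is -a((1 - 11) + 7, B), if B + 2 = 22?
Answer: -9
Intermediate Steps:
B = 20 (B = -2 + 22 = 20)
a(T, j) = 18 + 3*T
-a((1 - 11) + 7, B) = -(18 + 3*((1 - 11) + 7)) = -(18 + 3*(-10 + 7)) = -(18 + 3*(-3)) = -(18 - 9) = -1*9 = -9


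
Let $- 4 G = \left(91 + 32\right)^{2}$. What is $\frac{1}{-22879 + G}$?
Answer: $- \frac{4}{106645} \approx -3.7508 \cdot 10^{-5}$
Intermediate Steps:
$G = - \frac{15129}{4}$ ($G = - \frac{\left(91 + 32\right)^{2}}{4} = - \frac{123^{2}}{4} = \left(- \frac{1}{4}\right) 15129 = - \frac{15129}{4} \approx -3782.3$)
$\frac{1}{-22879 + G} = \frac{1}{-22879 - \frac{15129}{4}} = \frac{1}{- \frac{106645}{4}} = - \frac{4}{106645}$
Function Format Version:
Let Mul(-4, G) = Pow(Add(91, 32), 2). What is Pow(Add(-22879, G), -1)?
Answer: Rational(-4, 106645) ≈ -3.7508e-5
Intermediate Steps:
G = Rational(-15129, 4) (G = Mul(Rational(-1, 4), Pow(Add(91, 32), 2)) = Mul(Rational(-1, 4), Pow(123, 2)) = Mul(Rational(-1, 4), 15129) = Rational(-15129, 4) ≈ -3782.3)
Pow(Add(-22879, G), -1) = Pow(Add(-22879, Rational(-15129, 4)), -1) = Pow(Rational(-106645, 4), -1) = Rational(-4, 106645)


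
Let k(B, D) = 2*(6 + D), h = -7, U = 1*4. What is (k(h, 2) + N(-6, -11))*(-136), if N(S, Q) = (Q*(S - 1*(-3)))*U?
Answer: -20128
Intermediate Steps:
U = 4
k(B, D) = 12 + 2*D
N(S, Q) = 4*Q*(3 + S) (N(S, Q) = (Q*(S - 1*(-3)))*4 = (Q*(S + 3))*4 = (Q*(3 + S))*4 = 4*Q*(3 + S))
(k(h, 2) + N(-6, -11))*(-136) = ((12 + 2*2) + 4*(-11)*(3 - 6))*(-136) = ((12 + 4) + 4*(-11)*(-3))*(-136) = (16 + 132)*(-136) = 148*(-136) = -20128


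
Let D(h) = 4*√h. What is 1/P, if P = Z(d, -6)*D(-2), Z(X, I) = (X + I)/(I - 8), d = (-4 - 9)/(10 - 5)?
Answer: -35*I*√2/172 ≈ -0.28778*I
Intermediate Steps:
d = -13/5 ≈ -2.6000
Z(X, I) = (I + X)/(-8 + I)
P = 86*I*√2/35 (P = ((-6 - 13/5)/(-8 - 6))*(4*√(-2)) = (-43/5/(-14))*(4*(I*√2)) = (-1/14*(-43/5))*(4*I*√2) = 43*(4*I*√2)/70 = 86*I*√2/35 ≈ 3.4749*I)
1/P = 1/(86*I*√2/35) = -35*I*√2/172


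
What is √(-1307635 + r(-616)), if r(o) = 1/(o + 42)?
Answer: I*√430834349834/574 ≈ 1143.5*I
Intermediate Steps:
r(o) = 1/(42 + o)
√(-1307635 + r(-616)) = √(-1307635 + 1/(42 - 616)) = √(-1307635 + 1/(-574)) = √(-1307635 - 1/574) = √(-750582491/574) = I*√430834349834/574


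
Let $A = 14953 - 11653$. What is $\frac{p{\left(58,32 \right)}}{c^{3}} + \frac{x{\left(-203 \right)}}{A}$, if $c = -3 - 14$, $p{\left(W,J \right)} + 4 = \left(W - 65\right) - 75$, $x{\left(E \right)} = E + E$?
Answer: $- \frac{855439}{8106450} \approx -0.10553$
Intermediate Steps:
$x{\left(E \right)} = 2 E$
$p{\left(W,J \right)} = -144 + W$ ($p{\left(W,J \right)} = -4 + \left(\left(W - 65\right) - 75\right) = -4 + \left(\left(-65 + W\right) - 75\right) = -4 + \left(-140 + W\right) = -144 + W$)
$c = -17$
$A = 3300$
$\frac{p{\left(58,32 \right)}}{c^{3}} + \frac{x{\left(-203 \right)}}{A} = \frac{-144 + 58}{\left(-17\right)^{3}} + \frac{2 \left(-203\right)}{3300} = - \frac{86}{-4913} - \frac{203}{1650} = \left(-86\right) \left(- \frac{1}{4913}\right) - \frac{203}{1650} = \frac{86}{4913} - \frac{203}{1650} = - \frac{855439}{8106450}$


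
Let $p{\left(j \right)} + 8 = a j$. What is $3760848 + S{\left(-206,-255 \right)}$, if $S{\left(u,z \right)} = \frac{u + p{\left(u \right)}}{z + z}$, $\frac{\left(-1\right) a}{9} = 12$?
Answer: $\frac{959005223}{255} \approx 3.7608 \cdot 10^{6}$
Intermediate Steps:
$a = -108$ ($a = \left(-9\right) 12 = -108$)
$p{\left(j \right)} = -8 - 108 j$
$S{\left(u,z \right)} = \frac{-8 - 107 u}{2 z}$ ($S{\left(u,z \right)} = \frac{u - \left(8 + 108 u\right)}{z + z} = \frac{-8 - 107 u}{2 z}$)
$3760848 + S{\left(-206,-255 \right)} = 3760848 + \frac{-8 - -22042}{2 \left(-255\right)} = 3760848 + \frac{1}{2} \left(- \frac{1}{255}\right) \left(-8 + 22042\right) = 3760848 + \frac{1}{2} \left(- \frac{1}{255}\right) 22034 = 3760848 - \frac{11017}{255} = \frac{959005223}{255}$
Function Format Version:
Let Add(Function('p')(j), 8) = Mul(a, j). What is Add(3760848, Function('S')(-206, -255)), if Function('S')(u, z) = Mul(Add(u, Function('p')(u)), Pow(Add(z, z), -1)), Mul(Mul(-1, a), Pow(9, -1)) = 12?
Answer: Rational(959005223, 255) ≈ 3.7608e+6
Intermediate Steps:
a = -108 (a = Mul(-9, 12) = -108)
Function('p')(j) = Add(-8, Mul(-108, j))
Function('S')(u, z) = Mul(Rational(1, 2), Pow(z, -1), Add(-8, Mul(-107, u))) (Function('S')(u, z) = Mul(Add(u, Add(-8, Mul(-108, u))), Pow(Add(z, z), -1)) = Mul(Add(-8, Mul(-107, u)), Pow(Mul(2, z), -1)) = Mul(Add(-8, Mul(-107, u)), Mul(Rational(1, 2), Pow(z, -1))) = Mul(Rational(1, 2), Pow(z, -1), Add(-8, Mul(-107, u))))
Add(3760848, Function('S')(-206, -255)) = Add(3760848, Mul(Rational(1, 2), Pow(-255, -1), Add(-8, Mul(-107, -206)))) = Add(3760848, Mul(Rational(1, 2), Rational(-1, 255), Add(-8, 22042))) = Add(3760848, Mul(Rational(1, 2), Rational(-1, 255), 22034)) = Add(3760848, Rational(-11017, 255)) = Rational(959005223, 255)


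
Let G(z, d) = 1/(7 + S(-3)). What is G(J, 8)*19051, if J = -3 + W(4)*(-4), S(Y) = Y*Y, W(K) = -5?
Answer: 19051/16 ≈ 1190.7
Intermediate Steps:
S(Y) = Y**2
J = 17 (J = -3 - 5*(-4) = -3 + 20 = 17)
G(z, d) = 1/16 (G(z, d) = 1/(7 + (-3)**2) = 1/(7 + 9) = 1/16)
G(J, 8)*19051 = (1/16)*19051 = 19051/16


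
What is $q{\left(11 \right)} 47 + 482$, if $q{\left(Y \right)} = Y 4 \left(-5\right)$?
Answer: $-9858$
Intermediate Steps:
$q{\left(Y \right)} = - 20 Y$ ($q{\left(Y \right)} = 4 Y \left(-5\right) = - 20 Y$)
$q{\left(11 \right)} 47 + 482 = \left(-20\right) 11 \cdot 47 + 482 = \left(-220\right) 47 + 482 = -10340 + 482 = -9858$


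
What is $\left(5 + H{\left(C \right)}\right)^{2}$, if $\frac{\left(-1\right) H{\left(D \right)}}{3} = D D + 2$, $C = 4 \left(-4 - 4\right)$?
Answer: $9443329$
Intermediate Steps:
$C = -32$ ($C = 4 \left(-8\right) = -32$)
$H{\left(D \right)} = -6 - 3 D^{2}$ ($H{\left(D \right)} = - 3 \left(D D + 2\right) = - 3 \left(D^{2} + 2\right) = - 3 \left(2 + D^{2}\right) = -6 - 3 D^{2}$)
$\left(5 + H{\left(C \right)}\right)^{2} = \left(5 - \left(6 + 3 \left(-32\right)^{2}\right)\right)^{2} = \left(5 - 3078\right)^{2} = \left(-3073\right)^{2} = 9443329$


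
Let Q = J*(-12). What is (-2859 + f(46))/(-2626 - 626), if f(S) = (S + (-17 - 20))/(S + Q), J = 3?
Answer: 9527/10840 ≈ 0.87887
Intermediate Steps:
Q = -36 (Q = 3*(-12) = -36)
f(S) = (-37 + S)/(-36 + S) (f(S) = (S + (-17 - 20))/(S - 36) = (S - 37)/(-36 + S) = (-37 + S)/(-36 + S))
(-2859 + f(46))/(-2626 - 626) = (-2859 + (-37 + 46)/(-36 + 46))/(-2626 - 626) = (-2859 + 9/10)/(-3252) = (-2859 + (⅒)*9)*(-1/3252) = (-2859 + 9/10)*(-1/3252) = -28581/10*(-1/3252) = 9527/10840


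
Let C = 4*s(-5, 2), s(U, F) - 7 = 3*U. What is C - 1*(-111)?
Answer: 79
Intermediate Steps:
s(U, F) = 7 + 3*U
C = -32 (C = 4*(7 + 3*(-5)) = 4*(7 - 15) = 4*(-8) = -32)
C - 1*(-111) = -32 - 1*(-111) = -32 + 111 = 79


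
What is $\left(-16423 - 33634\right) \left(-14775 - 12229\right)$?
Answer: $1351739228$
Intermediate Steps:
$\left(-16423 - 33634\right) \left(-14775 - 12229\right) = \left(-50057\right) \left(-27004\right) = 1351739228$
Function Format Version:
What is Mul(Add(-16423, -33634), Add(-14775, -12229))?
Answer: 1351739228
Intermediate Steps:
Mul(Add(-16423, -33634), Add(-14775, -12229)) = Mul(-50057, -27004) = 1351739228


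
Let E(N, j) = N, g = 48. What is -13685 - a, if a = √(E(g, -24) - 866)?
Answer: -13685 - I*√818 ≈ -13685.0 - 28.601*I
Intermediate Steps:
a = I*√818 (a = √(48 - 866) = √(-818) = I*√818 ≈ 28.601*I)
-13685 - a = -13685 - I*√818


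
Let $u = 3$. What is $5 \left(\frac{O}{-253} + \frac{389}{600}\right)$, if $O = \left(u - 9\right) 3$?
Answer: $\frac{109217}{30360} \approx 3.5974$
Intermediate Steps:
$O = -18$ ($O = \left(3 - 9\right) 3 = \left(-6\right) 3 = -18$)
$5 \left(\frac{O}{-253} + \frac{389}{600}\right) = 5 \left(- \frac{18}{-253} + \frac{389}{600}\right) = 5 \left(\left(-18\right) \left(- \frac{1}{253}\right) + 389 \cdot \frac{1}{600}\right) = 5 \left(\frac{18}{253} + \frac{389}{600}\right) = 5 \cdot \frac{109217}{151800} = \frac{109217}{30360}$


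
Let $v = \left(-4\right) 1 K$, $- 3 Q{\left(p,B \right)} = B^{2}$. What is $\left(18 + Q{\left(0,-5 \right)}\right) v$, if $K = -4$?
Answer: $\frac{464}{3} \approx 154.67$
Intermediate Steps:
$Q{\left(p,B \right)} = - \frac{B^{2}}{3}$
$v = 16$ ($v = \left(-4\right) 1 \left(-4\right) = \left(-4\right) \left(-4\right) = 16$)
$\left(18 + Q{\left(0,-5 \right)}\right) v = \left(18 - \frac{\left(-5\right)^{2}}{3}\right) 16 = \left(18 - \frac{25}{3}\right) 16 = \frac{29}{3} \cdot 16 = \frac{464}{3}$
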